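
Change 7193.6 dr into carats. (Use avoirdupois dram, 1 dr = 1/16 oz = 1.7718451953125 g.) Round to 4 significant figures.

63730 ct

1 dr = 8.85923 carats.
Then 7193.6 × 8.85923 ≈ 63730 ct.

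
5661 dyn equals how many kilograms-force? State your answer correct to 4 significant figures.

1 dyne = 1.01972 × 10^-6 kgf.
Thus 5661 × 1.01972 × 10^-6 ≈ 0.005773 kgf.

0.005773 kgf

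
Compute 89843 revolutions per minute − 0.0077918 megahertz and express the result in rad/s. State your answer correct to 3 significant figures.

-39500 radians per second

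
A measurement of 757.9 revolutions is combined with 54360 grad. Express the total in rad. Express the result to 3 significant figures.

5620 rad

757.9 rev = 4762.03 rad and 54360 grad = 853.885 rad.
4762.03 + 853.885 ≈ 5620 rad.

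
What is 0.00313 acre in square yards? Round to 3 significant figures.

15.1 square yards

1 acre = 4840.00 square yards.
Then 0.00313 × 4840.00 ≈ 15.1 yd².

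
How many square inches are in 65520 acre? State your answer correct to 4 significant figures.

1 acre = 6.27264 × 10^6 square inches.
Thus 65520 × 6.27264 × 10^6 ≈ 4.110 × 10^11 in².

4.110 × 10^11 square inches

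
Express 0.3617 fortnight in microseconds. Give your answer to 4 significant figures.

4.375e+11 μs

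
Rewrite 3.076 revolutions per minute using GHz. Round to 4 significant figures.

5.127 × 10^-11 GHz

1 rpm = 1.66667 × 10^-11 GHz.
Then 3.076 × 1.66667 × 10^-11 ≈ 5.127 × 10^-11 GHz.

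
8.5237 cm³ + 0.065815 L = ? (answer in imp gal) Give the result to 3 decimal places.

8.5237 cm³ = 0.00187495 imp gal and 0.065815 L = 0.0144773 imp gal.
0.00187495 + 0.0144773 ≈ 0.016 imp gal.

0.016 imperial gallons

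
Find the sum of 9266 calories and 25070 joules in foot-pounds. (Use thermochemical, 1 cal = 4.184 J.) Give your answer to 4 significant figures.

9266 cal = 28594.5 ft·lbf and 25070 J = 18490.7 ft·lbf.
28594.5 + 18490.7 ≈ 47090 ft·lbf.

47090 ft·lbf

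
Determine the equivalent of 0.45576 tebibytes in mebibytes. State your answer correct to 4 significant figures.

1 TiB = 1.04858 × 10^6 MiB.
0.45576 × 1.04858 × 10^6 ≈ 477900 MiB.

477900 MiB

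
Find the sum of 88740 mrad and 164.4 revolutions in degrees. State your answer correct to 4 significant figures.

64270 °

88740 mrad = 5084.43 ° and 164.4 rev = 59184.0 °.
5084.43 + 59184.0 ≈ 64270 °.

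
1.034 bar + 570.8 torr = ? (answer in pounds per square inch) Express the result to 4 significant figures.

26.03 psi

1.034 bar = 14.9969 psi and 570.8 torr = 11.0374 psi.
14.9969 + 11.0374 ≈ 26.03 psi.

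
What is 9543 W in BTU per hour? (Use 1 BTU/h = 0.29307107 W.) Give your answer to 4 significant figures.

32560 BTU per hour

1 watt = 3.41214 BTU per hour.
Then 9543 × 3.41214 ≈ 32560 BTU/h.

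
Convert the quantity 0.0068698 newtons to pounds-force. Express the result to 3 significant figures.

0.00154 lbf

1 newton = 0.224809 pounds-force.
Thus 0.0068698 × 0.224809 ≈ 0.00154 lbf.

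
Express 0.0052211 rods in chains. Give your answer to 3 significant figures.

0.00131 chain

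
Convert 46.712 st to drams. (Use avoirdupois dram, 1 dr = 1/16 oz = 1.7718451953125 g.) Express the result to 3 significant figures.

167000 drams

1 st = 3584.00 drams.
46.712 × 3584.00 ≈ 167000 dr.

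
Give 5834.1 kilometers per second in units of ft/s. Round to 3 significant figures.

1.91e+7 feet per second

1 km/s = 3280.84 ft/s.
So 5834.1 × 3280.84 ≈ 1.91e+7 ft/s.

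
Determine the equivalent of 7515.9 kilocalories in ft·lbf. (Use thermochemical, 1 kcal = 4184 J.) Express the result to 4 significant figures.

1 kcal = 3085.96 ft·lbf.
7515.9 × 3085.96 ≈ 2.319 × 10^7 ft·lbf.

2.319 × 10^7 ft·lbf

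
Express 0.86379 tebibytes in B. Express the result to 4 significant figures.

1 TiB = 1.09951 × 10^12 B.
Thus 0.86379 × 1.09951 × 10^12 ≈ 9.497 × 10^11 B.

9.497 × 10^11 B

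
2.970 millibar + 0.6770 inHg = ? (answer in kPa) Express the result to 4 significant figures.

2.590 kPa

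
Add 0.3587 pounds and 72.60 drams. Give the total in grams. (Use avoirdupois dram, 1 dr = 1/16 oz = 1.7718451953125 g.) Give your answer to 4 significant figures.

291.3 grams

0.3587 lb = 162.704 g and 72.60 dr = 128.636 g.
162.704 + 128.636 ≈ 291.3 g.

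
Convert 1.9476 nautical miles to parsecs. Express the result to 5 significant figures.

1.1689e-13 pc

1 nmi = 6.00192e-14 parsecs.
Thus 1.9476 × 6.00192e-14 ≈ 1.1689e-13 pc.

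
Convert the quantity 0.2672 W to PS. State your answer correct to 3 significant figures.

0.000363 metric horsepower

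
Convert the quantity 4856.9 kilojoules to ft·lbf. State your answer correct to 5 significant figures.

1 kilojoule = 737.562 foot-pounds.
Then 4856.9 × 737.562 ≈ 3.5823 × 10^6 ft·lbf.

3.5823 × 10^6 ft·lbf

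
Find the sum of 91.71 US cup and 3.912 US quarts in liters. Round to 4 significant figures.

25.40 liters

91.71 US cup = 21.6975 L and 3.912 US qt = 3.70213 L.
21.6975 + 3.70213 ≈ 25.40 L.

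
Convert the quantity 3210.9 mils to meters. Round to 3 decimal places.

0.082 meters

1 mil = 2.54000 × 10^-5 m.
Then 3210.9 × 2.54000 × 10^-5 ≈ 0.082 m.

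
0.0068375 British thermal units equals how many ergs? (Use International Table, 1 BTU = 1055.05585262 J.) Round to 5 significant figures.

7.2139 × 10^7 erg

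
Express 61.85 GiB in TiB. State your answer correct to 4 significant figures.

0.06040 tebibytes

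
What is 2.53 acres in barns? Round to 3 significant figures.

1.02e+32 barns

1 acre = 4.04686e+31 barn.
Then 2.53 × 4.04686e+31 ≈ 1.02e+32 barn.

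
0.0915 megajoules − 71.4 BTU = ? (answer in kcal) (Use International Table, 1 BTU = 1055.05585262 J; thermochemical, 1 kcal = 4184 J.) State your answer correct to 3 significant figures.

3.86 kilocalories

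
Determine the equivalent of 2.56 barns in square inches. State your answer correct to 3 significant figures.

3.97 × 10^-25 square inches

1 barn = 1.55000 × 10^-25 in².
2.56 × 1.55000 × 10^-25 ≈ 3.97 × 10^-25 in².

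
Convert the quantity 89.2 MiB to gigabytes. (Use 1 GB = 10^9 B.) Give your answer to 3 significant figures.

1 MiB = 0.00104858 gigabytes.
So 89.2 × 0.00104858 ≈ 0.0935 GB.

0.0935 gigabytes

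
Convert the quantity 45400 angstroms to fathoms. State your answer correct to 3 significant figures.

2.48 × 10^-6 fathom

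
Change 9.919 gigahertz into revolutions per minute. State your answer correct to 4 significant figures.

1 gigahertz = 6.00000e+10 rpm.
Then 9.919 × 6.00000e+10 ≈ 5.951e+11 rpm.

5.951e+11 revolutions per minute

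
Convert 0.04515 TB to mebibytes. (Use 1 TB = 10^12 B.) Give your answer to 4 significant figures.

1 TB = 953674 MiB.
So 0.04515 × 953674 ≈ 43060 MiB.

43060 MiB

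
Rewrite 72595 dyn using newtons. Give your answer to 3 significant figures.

0.726 N

1 dyn = 1.00000 × 10^-5 N.
72595 × 1.00000 × 10^-5 ≈ 0.726 N.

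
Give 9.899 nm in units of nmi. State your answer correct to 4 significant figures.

1 nm = 5.39957e-13 nmi.
9.899 × 5.39957e-13 ≈ 5.345e-12 nmi.

5.345e-12 nmi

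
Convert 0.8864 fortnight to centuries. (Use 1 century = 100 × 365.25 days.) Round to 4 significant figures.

1 fortnight = 0.000383299 century.
Then 0.8864 × 0.000383299 ≈ 0.0003398 century.

0.0003398 century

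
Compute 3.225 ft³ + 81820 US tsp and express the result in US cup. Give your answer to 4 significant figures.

2091 US cup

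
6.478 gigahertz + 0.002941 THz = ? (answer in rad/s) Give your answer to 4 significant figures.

5.918 × 10^10 radians per second

6.478 GHz = 4.07025 × 10^10 rad/s and 0.002941 THz = 1.84788 × 10^10 rad/s.
4.07025 × 10^10 + 1.84788 × 10^10 ≈ 5.918 × 10^10 rad/s.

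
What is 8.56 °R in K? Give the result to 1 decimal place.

4.8 K

°R = K × 9/5.
Applying the formula gives 4.8 K.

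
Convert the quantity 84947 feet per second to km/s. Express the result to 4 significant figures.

25.89 km/s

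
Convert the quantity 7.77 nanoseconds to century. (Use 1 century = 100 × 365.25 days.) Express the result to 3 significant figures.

2.46 × 10^-18 century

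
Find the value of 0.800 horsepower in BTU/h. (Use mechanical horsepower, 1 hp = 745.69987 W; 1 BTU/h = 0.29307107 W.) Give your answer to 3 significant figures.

2040 BTU/h

1 horsepower = 2544.43 BTU per hour.
Thus 0.800 × 2544.43 ≈ 2040 BTU/h.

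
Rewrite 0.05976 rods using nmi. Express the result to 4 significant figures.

0.0001623 nmi

1 rod = 0.00271555 nmi.
So 0.05976 × 0.00271555 ≈ 0.0001623 nmi.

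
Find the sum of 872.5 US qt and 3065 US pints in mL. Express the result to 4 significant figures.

872.5 US qt = 825693 mL and 3065 US pt = 1.45029e+6 mL.
825693 + 1.45029e+6 ≈ 2.276e+6 mL.

2.276e+6 mL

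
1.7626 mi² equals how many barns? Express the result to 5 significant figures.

1 square mile = 2.58999e+34 barns.
So 1.7626 × 2.58999e+34 ≈ 4.5651e+34 barn.

4.5651e+34 barn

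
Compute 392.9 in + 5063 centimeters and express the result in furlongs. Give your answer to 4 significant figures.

0.3013 furlongs

392.9 in = 0.0496086 furlong and 5063 cm = 0.251680 furlong.
0.0496086 + 0.251680 ≈ 0.3013 furlong.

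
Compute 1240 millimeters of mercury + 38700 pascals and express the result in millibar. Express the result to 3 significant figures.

1240 mmHg = 1653.20 mbar and 38700 Pa = 387.000 mbar.
1653.20 + 387.000 ≈ 2040 mbar.

2040 millibar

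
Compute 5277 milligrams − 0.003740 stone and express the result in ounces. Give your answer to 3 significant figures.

-0.652 oz

5277 mg = 0.186141 oz and 0.003740 st = 0.837760 oz.
0.186141 − 0.837760 ≈ -0.652 oz.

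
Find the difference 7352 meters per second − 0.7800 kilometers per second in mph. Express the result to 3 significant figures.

7352 m/s = 16446.0 mph and 0.7800 km/s = 1744.81 mph.
16446.0 − 1744.81 ≈ 14700 mph.

14700 mph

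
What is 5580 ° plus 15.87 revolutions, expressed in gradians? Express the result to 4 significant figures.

12550 grad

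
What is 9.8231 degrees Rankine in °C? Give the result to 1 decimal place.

°R = (°C + 273.15) × 9/5.
Applying the formula gives -267.7 °C.

-267.7 degrees Celsius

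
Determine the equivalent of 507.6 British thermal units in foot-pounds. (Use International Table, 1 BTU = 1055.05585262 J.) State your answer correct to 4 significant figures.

395000 foot-pounds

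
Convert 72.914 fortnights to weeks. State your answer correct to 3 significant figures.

146 wk

1 fortnight = 2.00000 weeks.
72.914 × 2.00000 ≈ 146 wk.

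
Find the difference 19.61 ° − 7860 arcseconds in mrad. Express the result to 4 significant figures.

19.61 ° = 342.259 mrad and 7860 arcsec = 38.1064 mrad.
342.259 − 38.1064 ≈ 304.2 mrad.

304.2 milliradians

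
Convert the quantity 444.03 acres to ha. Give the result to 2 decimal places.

1 acre = 0.404686 ha.
So 444.03 × 0.404686 ≈ 179.69 ha.

179.69 ha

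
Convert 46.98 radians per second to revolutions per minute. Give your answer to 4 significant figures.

448.6 revolutions per minute

1 radian per second = 9.54930 rpm.
Then 46.98 × 9.54930 ≈ 448.6 rpm.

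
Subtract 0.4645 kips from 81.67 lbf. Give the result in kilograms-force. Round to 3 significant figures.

81.67 lbf = 37.0449 kgf and 0.4645 kip = 210.694 kgf.
37.0449 − 210.694 ≈ -174 kgf.

-174 kgf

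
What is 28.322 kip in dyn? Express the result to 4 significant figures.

1 kip = 4.44822 × 10^8 dyn.
28.322 × 4.44822 × 10^8 ≈ 1.260 × 10^10 dyn.

1.260 × 10^10 dynes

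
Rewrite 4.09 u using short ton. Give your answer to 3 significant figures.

7.49 × 10^-30 short ton

1 atomic mass unit = 1.83043 × 10^-30 short ton.
Then 4.09 × 1.83043 × 10^-30 ≈ 7.49 × 10^-30 short ton.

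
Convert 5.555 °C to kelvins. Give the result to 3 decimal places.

278.705 kelvins

K = °C + 273.15.
Applying the formula gives 278.705 K.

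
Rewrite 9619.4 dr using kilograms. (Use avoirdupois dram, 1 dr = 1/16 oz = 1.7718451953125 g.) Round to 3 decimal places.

17.044 kg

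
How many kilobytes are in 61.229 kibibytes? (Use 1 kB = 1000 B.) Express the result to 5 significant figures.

1 KiB = 1.02400 kB.
So 61.229 × 1.02400 ≈ 62.698 kB.

62.698 kB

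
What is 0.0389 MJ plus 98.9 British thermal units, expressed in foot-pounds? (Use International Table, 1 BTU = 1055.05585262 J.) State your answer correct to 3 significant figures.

106000 foot-pounds

0.0389 MJ = 28691.2 ft·lbf and 98.9 BTU = 76960.9 ft·lbf.
28691.2 + 76960.9 ≈ 106000 ft·lbf.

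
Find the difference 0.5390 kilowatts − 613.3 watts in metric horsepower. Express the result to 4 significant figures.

0.5390 kW = 0.732836 PS and 613.3 W = 0.833856 PS.
0.732836 − 0.833856 ≈ -0.1010 PS.

-0.1010 PS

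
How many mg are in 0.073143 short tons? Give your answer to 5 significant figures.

6.6354 × 10^7 milligrams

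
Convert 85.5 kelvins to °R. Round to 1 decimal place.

153.9 °R

°R = K × 9/5.
Applying the formula gives 153.9 °R.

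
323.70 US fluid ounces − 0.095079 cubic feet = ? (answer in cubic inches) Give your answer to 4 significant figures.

419.9 cubic inches

323.70 US fl oz = 584.177 in³ and 0.095079 ft³ = 164.297 in³.
584.177 − 164.297 ≈ 419.9 in³.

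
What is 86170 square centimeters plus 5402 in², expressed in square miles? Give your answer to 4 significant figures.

4.673 × 10^-6 mi²

86170 cm² = 3.32704 × 10^-6 mi² and 5402 in² = 1.34563 × 10^-6 mi².
3.32704 × 10^-6 + 1.34563 × 10^-6 ≈ 4.673 × 10^-6 mi².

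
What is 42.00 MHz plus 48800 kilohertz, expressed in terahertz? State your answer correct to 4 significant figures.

9.080e-5 THz

42.00 MHz = 4.20000e-5 THz and 48800 kHz = 4.88000e-5 THz.
4.20000e-5 + 4.88000e-5 ≈ 9.080e-5 THz.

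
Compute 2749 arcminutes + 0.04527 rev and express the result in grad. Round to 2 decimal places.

69.02 grad

2749 arcmin = 50.9074 grad and 0.04527 rev = 18.1080 grad.
50.9074 + 18.1080 ≈ 69.02 grad.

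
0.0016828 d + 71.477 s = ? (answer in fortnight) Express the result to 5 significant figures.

0.00017929 fortnight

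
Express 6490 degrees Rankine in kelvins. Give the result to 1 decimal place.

°R = K × 9/5.
Applying the formula gives 3605.6 K.

3605.6 K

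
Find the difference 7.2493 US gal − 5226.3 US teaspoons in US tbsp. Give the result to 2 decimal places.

7.2493 US gal = 1855.82 US tbsp and 5226.3 US tsp = 1742.10 US tbsp.
1855.82 − 1742.10 ≈ 113.72 US tbsp.

113.72 US tbsp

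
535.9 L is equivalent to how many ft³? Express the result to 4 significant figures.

18.93 ft³

1 liter = 0.0353147 ft³.
Thus 535.9 × 0.0353147 ≈ 18.93 ft³.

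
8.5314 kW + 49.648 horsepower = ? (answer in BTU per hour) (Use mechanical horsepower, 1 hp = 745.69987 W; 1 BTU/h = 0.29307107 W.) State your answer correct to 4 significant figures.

155400 BTU/h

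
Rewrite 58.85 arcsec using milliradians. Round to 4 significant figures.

0.2853 mrad

1 arcsecond = 0.00484814 mrad.
So 58.85 × 0.00484814 ≈ 0.2853 mrad.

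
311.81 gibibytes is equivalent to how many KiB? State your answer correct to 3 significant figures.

3.27e+8 KiB

1 gibibyte = 1.04858e+6 kibibytes.
So 311.81 × 1.04858e+6 ≈ 3.27e+8 KiB.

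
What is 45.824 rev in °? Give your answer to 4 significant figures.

16500 degrees

1 rev = 360.000 °.
So 45.824 × 360.000 ≈ 16500 °.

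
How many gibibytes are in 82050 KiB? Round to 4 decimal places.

1 KiB = 9.53674 × 10^-7 GiB.
So 82050 × 9.53674 × 10^-7 ≈ 0.0782 GiB.

0.0782 GiB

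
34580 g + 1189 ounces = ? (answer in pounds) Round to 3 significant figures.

151 lb

34580 g = 76.2359 lb and 1189 oz = 74.3125 lb.
76.2359 + 74.3125 ≈ 151 lb.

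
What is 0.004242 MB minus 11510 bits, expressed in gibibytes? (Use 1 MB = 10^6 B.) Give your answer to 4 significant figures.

0.004242 MB = 3.95067e-6 GiB and 11510 bit = 1.33994e-6 GiB.
3.95067e-6 − 1.33994e-6 ≈ 2.611e-6 GiB.

2.611e-6 GiB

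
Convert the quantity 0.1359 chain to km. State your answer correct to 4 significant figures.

0.002734 km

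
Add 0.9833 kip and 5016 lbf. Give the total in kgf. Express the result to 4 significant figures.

2721 kilograms-force

0.9833 kip = 446.017 kgf and 5016 lbf = 2275.22 kgf.
446.017 + 2275.22 ≈ 2721 kgf.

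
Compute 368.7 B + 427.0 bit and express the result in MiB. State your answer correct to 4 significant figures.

368.7 B = 0.000351620 MiB and 427.0 bit = 5.09024 × 10^-5 MiB.
0.000351620 + 5.09024 × 10^-5 ≈ 0.0004025 MiB.

0.0004025 MiB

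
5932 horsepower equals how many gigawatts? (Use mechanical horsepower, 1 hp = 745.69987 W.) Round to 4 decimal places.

0.0044 GW

1 hp = 7.45700e-7 gigawatts.
Thus 5932 × 7.45700e-7 ≈ 0.0044 GW.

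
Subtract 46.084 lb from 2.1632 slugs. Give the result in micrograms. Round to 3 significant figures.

1.07e+10 μg

2.1632 slug = 3.15695e+10 μg and 46.084 lb = 2.09034e+10 μg.
3.15695e+10 − 2.09034e+10 ≈ 1.07e+10 μg.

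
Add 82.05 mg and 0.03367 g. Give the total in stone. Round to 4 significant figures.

82.05 mg = 1.29207e-5 st and 0.03367 g = 5.30212e-6 st.
1.29207e-5 + 5.30212e-6 ≈ 1.822e-5 st.

1.822e-5 stone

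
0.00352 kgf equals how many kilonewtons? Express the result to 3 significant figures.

1 kilogram-force = 0.00980665 kN.
Thus 0.00352 × 0.00980665 ≈ 3.45 × 10^-5 kN.

3.45 × 10^-5 kilonewtons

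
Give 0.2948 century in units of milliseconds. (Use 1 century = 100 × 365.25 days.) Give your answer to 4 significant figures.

9.303 × 10^11 milliseconds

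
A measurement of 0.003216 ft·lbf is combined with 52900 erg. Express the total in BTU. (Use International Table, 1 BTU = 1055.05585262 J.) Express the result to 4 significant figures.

9.147 × 10^-6 British thermal units

0.003216 ft·lbf = 4.13278 × 10^-6 BTU and 52900 erg = 5.01395 × 10^-6 BTU.
4.13278 × 10^-6 + 5.01395 × 10^-6 ≈ 9.147 × 10^-6 BTU.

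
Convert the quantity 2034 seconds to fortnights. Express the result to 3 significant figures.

1 second = 8.26720e-7 fortnight.
So 2034 × 8.26720e-7 ≈ 0.00168 fortnight.

0.00168 fortnights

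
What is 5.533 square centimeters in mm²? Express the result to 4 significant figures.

553.3 square millimeters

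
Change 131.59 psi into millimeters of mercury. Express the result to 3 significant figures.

1 psi = 51.7149 mmHg.
Then 131.59 × 51.7149 ≈ 6810 mmHg.

6810 mmHg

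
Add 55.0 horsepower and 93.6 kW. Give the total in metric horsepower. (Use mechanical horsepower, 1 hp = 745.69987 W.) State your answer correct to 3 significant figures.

183 PS

55.0 hp = 55.7628 PS and 93.6 kW = 127.261 PS.
55.7628 + 127.261 ≈ 183 PS.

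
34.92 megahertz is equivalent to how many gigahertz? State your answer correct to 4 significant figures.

1 MHz = 0.00100000 gigahertz.
Then 34.92 × 0.00100000 ≈ 0.03492 GHz.

0.03492 gigahertz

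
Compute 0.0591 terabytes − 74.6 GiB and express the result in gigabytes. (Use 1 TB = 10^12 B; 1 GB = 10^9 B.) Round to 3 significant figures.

0.0591 TB = 59.1000 GB and 74.6 GiB = 80.1011 GB.
59.1000 − 80.1011 ≈ -21.0 GB.

-21.0 GB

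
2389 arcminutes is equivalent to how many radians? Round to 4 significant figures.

1 arcminute = 0.000290888 radians.
Thus 2389 × 0.000290888 ≈ 0.6949 rad.

0.6949 rad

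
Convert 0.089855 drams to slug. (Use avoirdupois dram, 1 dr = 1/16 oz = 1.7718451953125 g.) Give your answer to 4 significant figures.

1.091e-5 slug

1 dram = 0.000121410 slugs.
So 0.089855 × 0.000121410 ≈ 1.091e-5 slug.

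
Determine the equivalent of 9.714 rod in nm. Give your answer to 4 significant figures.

4.885 × 10^10 nm

1 rod = 5.02920 × 10^9 nm.
So 9.714 × 5.02920 × 10^9 ≈ 4.885 × 10^10 nm.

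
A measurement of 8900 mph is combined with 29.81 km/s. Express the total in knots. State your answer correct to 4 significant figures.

8900 mph = 7733.89 kn and 29.81 km/s = 57946.0 kn.
7733.89 + 57946.0 ≈ 65680 kn.

65680 knots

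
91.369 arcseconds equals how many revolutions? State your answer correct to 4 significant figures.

1 arcsec = 7.71605e-7 revolutions.
Then 91.369 × 7.71605e-7 ≈ 7.050e-5 rev.

7.050e-5 rev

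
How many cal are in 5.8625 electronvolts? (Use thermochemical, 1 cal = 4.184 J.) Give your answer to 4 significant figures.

2.245 × 10^-19 calories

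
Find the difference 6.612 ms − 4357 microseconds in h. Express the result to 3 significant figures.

6.26 × 10^-7 h

6.612 ms = 1.83667 × 10^-6 h and 4357 μs = 1.21028 × 10^-6 h.
1.83667 × 10^-6 − 1.21028 × 10^-6 ≈ 6.26 × 10^-7 h.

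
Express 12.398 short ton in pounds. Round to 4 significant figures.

24800 lb

1 short ton = 2000.00 lb.
Thus 12.398 × 2000.00 ≈ 24800 lb.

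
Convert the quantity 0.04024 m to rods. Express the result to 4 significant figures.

1 meter = 0.198839 rod.
Thus 0.04024 × 0.198839 ≈ 0.008001 rod.

0.008001 rod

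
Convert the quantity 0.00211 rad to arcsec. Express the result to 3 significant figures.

1 rad = 206265 arcsec.
0.00211 × 206265 ≈ 435 arcsec.

435 arcsec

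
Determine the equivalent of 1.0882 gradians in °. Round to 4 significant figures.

0.9794 degrees

1 grad = 0.900000 degrees.
So 1.0882 × 0.900000 ≈ 0.9794 °.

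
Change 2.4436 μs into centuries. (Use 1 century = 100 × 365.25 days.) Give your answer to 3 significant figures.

7.74 × 10^-16 centuries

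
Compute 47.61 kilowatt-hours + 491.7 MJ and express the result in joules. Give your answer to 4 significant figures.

6.631 × 10^8 J

47.61 kWh = 1.71396 × 10^8 J and 491.7 MJ = 4.91700 × 10^8 J.
1.71396 × 10^8 + 4.91700 × 10^8 ≈ 6.631 × 10^8 J.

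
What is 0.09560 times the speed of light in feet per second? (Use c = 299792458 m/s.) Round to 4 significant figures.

9.403e+7 feet per second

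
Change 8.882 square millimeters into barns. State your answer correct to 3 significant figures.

1 mm² = 1.00000e+22 barn.
8.882 × 1.00000e+22 ≈ 8.88e+22 barn.

8.88e+22 barns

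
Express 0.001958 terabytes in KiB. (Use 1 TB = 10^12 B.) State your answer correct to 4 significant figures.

1 TB = 9.765625 × 10^8 KiB.
So 0.001958 × 9.765625 × 10^8 ≈ 1.912 × 10^6 KiB.

1.912 × 10^6 kibibytes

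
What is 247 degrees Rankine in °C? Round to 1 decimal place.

°R = (°C + 273.15) × 9/5.
Applying the formula gives -135.9 °C.

-135.9 °C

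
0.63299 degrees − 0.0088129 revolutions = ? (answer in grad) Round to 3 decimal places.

-2.822 gradians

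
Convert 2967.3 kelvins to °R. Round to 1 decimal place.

5341.1 degrees Rankine

°R = K × 9/5.
Applying the formula gives 5341.1 °R.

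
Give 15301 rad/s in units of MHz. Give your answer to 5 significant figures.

1 rad/s = 1.59155e-7 MHz.
Then 15301 × 1.59155e-7 ≈ 0.0024352 MHz.

0.0024352 MHz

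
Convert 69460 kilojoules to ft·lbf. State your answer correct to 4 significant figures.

1 kJ = 737.562 ft·lbf.
Then 69460 × 737.562 ≈ 5.123 × 10^7 ft·lbf.

5.123 × 10^7 foot-pounds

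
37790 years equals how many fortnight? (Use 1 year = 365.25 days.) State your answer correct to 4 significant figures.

1 year = 26.0893 fortnight.
37790 × 26.0893 ≈ 985900 fortnight.

985900 fortnight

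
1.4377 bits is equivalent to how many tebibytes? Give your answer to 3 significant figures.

1 bit = 1.13687 × 10^-13 TiB.
1.4377 × 1.13687 × 10^-13 ≈ 1.63 × 10^-13 TiB.

1.63 × 10^-13 TiB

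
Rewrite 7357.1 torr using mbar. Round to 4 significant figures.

1 torr = 1.33322 mbar.
7357.1 × 1.33322 ≈ 9809 mbar.

9809 millibar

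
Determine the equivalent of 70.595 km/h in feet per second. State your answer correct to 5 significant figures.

1 kilometer per hour = 0.911344 feet per second.
So 70.595 × 0.911344 ≈ 64.336 ft/s.

64.336 ft/s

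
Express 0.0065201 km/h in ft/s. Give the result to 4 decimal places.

0.0059 ft/s

1 km/h = 0.911344 ft/s.
Thus 0.0065201 × 0.911344 ≈ 0.0059 ft/s.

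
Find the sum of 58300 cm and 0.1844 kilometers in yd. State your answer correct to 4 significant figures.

839.2 yd

58300 cm = 637.577 yd and 0.1844 km = 201.662 yd.
637.577 + 201.662 ≈ 839.2 yd.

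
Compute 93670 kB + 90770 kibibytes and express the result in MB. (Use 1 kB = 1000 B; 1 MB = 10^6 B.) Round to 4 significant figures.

186.6 MB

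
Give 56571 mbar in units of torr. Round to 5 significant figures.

1 millibar = 0.750062 torr.
56571 × 0.750062 ≈ 42432 torr.

42432 torr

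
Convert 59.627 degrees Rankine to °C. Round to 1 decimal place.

-240.0 degrees Celsius

°R = (°C + 273.15) × 9/5.
Applying the formula gives -240.0 °C.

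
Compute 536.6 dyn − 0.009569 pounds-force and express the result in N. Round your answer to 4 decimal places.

-0.0372 N

536.6 dyn = 0.00536600 N and 0.009569 lbf = 0.0425650 N.
0.00536600 − 0.0425650 ≈ -0.0372 N.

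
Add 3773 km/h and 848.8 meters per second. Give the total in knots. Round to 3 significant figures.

3773 km/h = 2037.26 kn and 848.8 m/s = 1649.94 kn.
2037.26 + 1649.94 ≈ 3690 kn.

3690 kn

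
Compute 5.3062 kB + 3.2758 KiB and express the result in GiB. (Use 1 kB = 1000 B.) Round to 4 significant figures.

5.3062 kB = 4.94178e-6 GiB and 3.2758 KiB = 3.12405e-6 GiB.
4.94178e-6 + 3.12405e-6 ≈ 8.066e-6 GiB.

8.066e-6 GiB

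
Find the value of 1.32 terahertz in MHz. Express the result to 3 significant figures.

1 THz = 1.00000 × 10^6 MHz.
Then 1.32 × 1.00000 × 10^6 ≈ 1.32 × 10^6 MHz.

1.32 × 10^6 megahertz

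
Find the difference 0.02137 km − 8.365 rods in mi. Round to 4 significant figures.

0.02137 km = 0.0132787 mi and 8.365 rod = 0.0261406 mi.
0.0132787 − 0.0261406 ≈ -0.01286 mi.

-0.01286 mi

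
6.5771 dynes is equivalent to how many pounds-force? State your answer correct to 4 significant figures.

1.479 × 10^-5 pounds-force

1 dyn = 2.24809 × 10^-6 lbf.
Thus 6.5771 × 2.24809 × 10^-6 ≈ 1.479 × 10^-5 lbf.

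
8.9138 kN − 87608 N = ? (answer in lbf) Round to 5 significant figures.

-17691 lbf

8.9138 kN = 2003.90 lbf and 87608 N = 19695.1 lbf.
2003.90 − 19695.1 ≈ -17691 lbf.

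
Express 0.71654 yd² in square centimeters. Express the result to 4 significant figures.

5991 cm²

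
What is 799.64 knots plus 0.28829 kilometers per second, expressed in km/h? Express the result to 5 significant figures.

2518.8 kilometers per hour

799.64 kn = 1480.93 km/h and 0.28829 km/s = 1037.84 km/h.
1480.93 + 1037.84 ≈ 2518.8 km/h.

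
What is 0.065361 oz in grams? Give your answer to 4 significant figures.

1.853 g

1 ounce = 28.3495 g.
Then 0.065361 × 28.3495 ≈ 1.853 g.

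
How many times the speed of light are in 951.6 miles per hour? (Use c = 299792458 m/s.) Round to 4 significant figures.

1 mile per hour = 1.49116e-9 c.
951.6 × 1.49116e-9 ≈ 1.419e-6 c.

1.419e-6 times the speed of light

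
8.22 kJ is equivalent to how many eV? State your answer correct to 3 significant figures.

5.13 × 10^22 eV

1 kJ = 6.24151 × 10^21 electronvolts.
8.22 × 6.24151 × 10^21 ≈ 5.13 × 10^22 eV.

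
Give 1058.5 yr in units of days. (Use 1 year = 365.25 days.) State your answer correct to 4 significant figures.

1 yr = 365.250 d.
Then 1058.5 × 365.250 ≈ 386600 d.

386600 days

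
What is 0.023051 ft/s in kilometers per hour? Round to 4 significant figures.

1 foot per second = 1.09728 km/h.
0.023051 × 1.09728 ≈ 0.02529 km/h.

0.02529 kilometers per hour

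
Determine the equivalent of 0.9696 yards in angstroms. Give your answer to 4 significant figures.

8.866e+9 angstroms

1 yard = 9.14400e+9 Å.
So 0.9696 × 9.14400e+9 ≈ 8.866e+9 Å.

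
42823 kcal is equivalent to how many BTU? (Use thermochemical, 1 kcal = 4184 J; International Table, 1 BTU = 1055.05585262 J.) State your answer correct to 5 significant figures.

169820 British thermal units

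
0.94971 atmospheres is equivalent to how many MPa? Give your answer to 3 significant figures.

1 atm = 0.101325 megapascals.
Then 0.94971 × 0.101325 ≈ 0.0962 MPa.

0.0962 MPa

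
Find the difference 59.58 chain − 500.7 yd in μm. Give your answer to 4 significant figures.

59.58 chain = 1.19856e+9 μm and 500.7 yd = 4.57840e+8 μm.
1.19856e+9 − 4.57840e+8 ≈ 7.407e+8 μm.

7.407e+8 μm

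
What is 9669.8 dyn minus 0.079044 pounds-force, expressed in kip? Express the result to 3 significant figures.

-5.73 × 10^-5 kip

9669.8 dyn = 2.17386 × 10^-5 kip and 0.079044 lbf = 7.90440 × 10^-5 kip.
2.17386 × 10^-5 − 7.90440 × 10^-5 ≈ -5.73 × 10^-5 kip.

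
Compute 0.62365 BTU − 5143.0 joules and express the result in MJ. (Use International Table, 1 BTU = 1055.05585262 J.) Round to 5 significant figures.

-0.0044850 megajoules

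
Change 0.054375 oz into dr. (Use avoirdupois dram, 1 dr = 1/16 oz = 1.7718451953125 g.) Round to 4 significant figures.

0.8700 drams

1 oz = 16.0000 drams.
So 0.054375 × 16.0000 ≈ 0.8700 dr.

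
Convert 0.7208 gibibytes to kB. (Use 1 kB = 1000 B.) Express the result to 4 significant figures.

774000 kilobytes

1 gibibyte = 1.07374 × 10^6 kilobytes.
Then 0.7208 × 1.07374 × 10^6 ≈ 774000 kB.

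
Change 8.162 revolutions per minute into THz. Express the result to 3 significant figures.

1.36e-13 terahertz

1 rpm = 1.66667e-14 THz.
8.162 × 1.66667e-14 ≈ 1.36e-13 THz.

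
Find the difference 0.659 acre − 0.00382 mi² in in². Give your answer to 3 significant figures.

0.659 acre = 4.13367e+6 in² and 0.00382 mi² = 1.53354e+7 in².
4.13367e+6 − 1.53354e+7 ≈ -1.12e+7 in².

-1.12e+7 in²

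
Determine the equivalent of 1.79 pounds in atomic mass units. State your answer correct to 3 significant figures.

1 lb = 2.73160 × 10^26 u.
So 1.79 × 2.73160 × 10^26 ≈ 4.89 × 10^26 u.

4.89 × 10^26 u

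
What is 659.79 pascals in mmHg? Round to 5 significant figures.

4.9488 mmHg

1 pascal = 0.00750062 mmHg.
Thus 659.79 × 0.00750062 ≈ 4.9488 mmHg.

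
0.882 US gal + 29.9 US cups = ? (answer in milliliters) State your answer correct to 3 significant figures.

0.882 US gal = 3338.73 mL and 29.9 US cup = 7073.99 mL.
3338.73 + 7073.99 ≈ 10400 mL.

10400 mL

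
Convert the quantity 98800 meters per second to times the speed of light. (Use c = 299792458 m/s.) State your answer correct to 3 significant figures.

1 meter per second = 3.33564 × 10^-9 times the speed of light.
Thus 98800 × 3.33564 × 10^-9 ≈ 0.000330 c.

0.000330 c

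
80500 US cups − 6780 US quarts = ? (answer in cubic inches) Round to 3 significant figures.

771000 in³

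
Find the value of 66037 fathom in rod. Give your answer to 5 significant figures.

1 fathom = 0.363636 rod.
66037 × 0.363636 ≈ 24013 rod.

24013 rod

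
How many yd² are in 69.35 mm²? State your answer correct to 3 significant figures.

1 mm² = 1.19599e-6 yd².
69.35 × 1.19599e-6 ≈ 8.29e-5 yd².

8.29e-5 square yards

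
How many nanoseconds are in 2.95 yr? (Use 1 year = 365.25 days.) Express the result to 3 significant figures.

9.31e+16 ns

1 yr = 3.15576e+16 nanoseconds.
Thus 2.95 × 3.15576e+16 ≈ 9.31e+16 ns.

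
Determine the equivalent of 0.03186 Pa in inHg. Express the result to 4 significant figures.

9.408e-6 inHg

1 Pa = 0.000295300 inches of mercury.
Then 0.03186 × 0.000295300 ≈ 9.408e-6 inHg.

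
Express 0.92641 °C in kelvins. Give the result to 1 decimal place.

274.1 K

K = °C + 273.15.
Applying the formula gives 274.1 K.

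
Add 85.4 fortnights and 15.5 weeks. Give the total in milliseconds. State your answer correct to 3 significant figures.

1.13e+11 ms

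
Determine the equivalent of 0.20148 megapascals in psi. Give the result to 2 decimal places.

1 MPa = 145.038 psi.
Thus 0.20148 × 145.038 ≈ 29.22 psi.

29.22 psi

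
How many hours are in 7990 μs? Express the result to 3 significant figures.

1 microsecond = 2.77778 × 10^-10 hours.
Thus 7990 × 2.77778 × 10^-10 ≈ 2.22 × 10^-6 h.

2.22 × 10^-6 hours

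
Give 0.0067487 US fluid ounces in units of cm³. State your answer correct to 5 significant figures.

0.19958 cm³

1 US fl oz = 29.5735 cm³.
So 0.0067487 × 29.5735 ≈ 0.19958 cm³.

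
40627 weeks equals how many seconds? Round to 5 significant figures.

2.4571 × 10^10 s

1 wk = 604800 seconds.
Then 40627 × 604800 ≈ 2.4571 × 10^10 s.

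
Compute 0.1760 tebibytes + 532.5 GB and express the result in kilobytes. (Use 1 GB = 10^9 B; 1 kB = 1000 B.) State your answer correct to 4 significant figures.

7.260e+8 kilobytes

0.1760 TiB = 1.93514e+8 kB and 532.5 GB = 5.32500e+8 kB.
1.93514e+8 + 5.32500e+8 ≈ 7.260e+8 kB.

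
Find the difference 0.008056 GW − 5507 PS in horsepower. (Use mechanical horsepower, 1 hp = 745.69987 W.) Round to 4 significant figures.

5372 hp

0.008056 GW = 10803.3 hp and 5507 PS = 5431.66 hp.
10803.3 − 5431.66 ≈ 5372 hp.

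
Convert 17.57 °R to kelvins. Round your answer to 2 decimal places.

°R = K × 9/5.
Applying the formula gives 9.76 K.

9.76 K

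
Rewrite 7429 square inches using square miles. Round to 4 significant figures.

1 square inch = 2.49098e-10 mi².
So 7429 × 2.49098e-10 ≈ 1.851e-6 mi².

1.851e-6 square miles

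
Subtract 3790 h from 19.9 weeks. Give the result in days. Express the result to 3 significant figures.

-18.6 days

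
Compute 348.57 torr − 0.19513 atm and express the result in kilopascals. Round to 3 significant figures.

26.7 kPa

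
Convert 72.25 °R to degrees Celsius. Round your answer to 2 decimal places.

-233.01 degrees Celsius

°R = (°C + 273.15) × 9/5.
Applying the formula gives -233.01 °C.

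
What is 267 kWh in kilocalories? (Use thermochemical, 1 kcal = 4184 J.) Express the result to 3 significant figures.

1 kWh = 860.421 kcal.
So 267 × 860.421 ≈ 230000 kcal.

230000 kilocalories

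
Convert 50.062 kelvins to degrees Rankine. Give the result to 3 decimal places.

90.112 °R

°R = K × 9/5.
Applying the formula gives 90.112 °R.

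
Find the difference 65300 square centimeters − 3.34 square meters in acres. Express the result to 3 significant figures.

65300 cm² = 0.00161360 acre and 3.34 m² = 0.000825332 acre.
0.00161360 − 0.000825332 ≈ 0.000788 acre.

0.000788 acres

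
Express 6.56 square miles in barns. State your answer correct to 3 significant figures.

1.70 × 10^35 barns

1 mi² = 2.58999 × 10^34 barn.
So 6.56 × 2.58999 × 10^34 ≈ 1.70 × 10^35 barn.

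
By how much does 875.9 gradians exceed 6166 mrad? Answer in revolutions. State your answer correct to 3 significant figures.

875.9 grad = 2.18975 rev and 6166 mrad = 0.981349 rev.
2.18975 − 0.981349 ≈ 1.21 rev.

1.21 rev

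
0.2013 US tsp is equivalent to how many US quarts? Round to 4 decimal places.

1 US tsp = 0.00520833 US qt.
Thus 0.2013 × 0.00520833 ≈ 0.0010 US qt.

0.0010 US qt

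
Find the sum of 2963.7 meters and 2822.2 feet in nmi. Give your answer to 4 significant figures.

2963.7 m = 1.60027 nmi and 2822.2 ft = 0.464474 nmi.
1.60027 + 0.464474 ≈ 2.065 nmi.

2.065 nautical miles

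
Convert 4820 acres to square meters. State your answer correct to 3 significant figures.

1.95e+7 m²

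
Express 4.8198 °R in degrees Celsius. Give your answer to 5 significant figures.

°R = (°C + 273.15) × 9/5.
Applying the formula gives -270.47 °C.

-270.47 degrees Celsius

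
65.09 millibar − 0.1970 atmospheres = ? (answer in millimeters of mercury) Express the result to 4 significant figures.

65.09 mbar = 48.8215 mmHg and 0.1970 atm = 149.720 mmHg.
48.8215 − 149.720 ≈ -100.9 mmHg.

-100.9 mmHg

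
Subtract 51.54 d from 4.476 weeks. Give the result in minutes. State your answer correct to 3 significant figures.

-29100 min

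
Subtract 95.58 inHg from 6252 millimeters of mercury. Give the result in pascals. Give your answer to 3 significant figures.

6252 mmHg = 833532 Pa and 95.58 inHg = 323671 Pa.
833532 − 323671 ≈ 510000 Pa.

510000 Pa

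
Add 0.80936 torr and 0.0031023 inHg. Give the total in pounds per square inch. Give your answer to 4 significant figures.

0.01717 psi

0.80936 torr = 0.0156504 psi and 0.0031023 inHg = 0.00152371 psi.
0.0156504 + 0.00152371 ≈ 0.01717 psi.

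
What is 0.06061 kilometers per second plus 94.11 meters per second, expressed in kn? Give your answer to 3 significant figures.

0.06061 km/s = 117.816 kn and 94.11 m/s = 182.935 kn.
117.816 + 182.935 ≈ 301 kn.

301 kn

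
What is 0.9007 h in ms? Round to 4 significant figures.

3.243e+6 ms

1 hour = 3.60000e+6 ms.
So 0.9007 × 3.60000e+6 ≈ 3.243e+6 ms.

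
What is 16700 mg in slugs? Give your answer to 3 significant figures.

0.00114 slugs

1 mg = 6.85218e-8 slugs.
Thus 16700 × 6.85218e-8 ≈ 0.00114 slug.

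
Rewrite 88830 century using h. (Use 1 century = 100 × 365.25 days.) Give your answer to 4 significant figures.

7.787e+10 hours

1 century = 876600 h.
So 88830 × 876600 ≈ 7.787e+10 h.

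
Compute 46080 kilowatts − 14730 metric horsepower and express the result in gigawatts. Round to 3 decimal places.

46080 kW = 0.0460800 GW and 14730 PS = 0.0108339 GW.
0.0460800 − 0.0108339 ≈ 0.035 GW.

0.035 gigawatts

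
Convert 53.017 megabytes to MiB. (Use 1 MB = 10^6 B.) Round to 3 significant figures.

1 megabyte = 0.953674 MiB.
Thus 53.017 × 0.953674 ≈ 50.6 MiB.

50.6 MiB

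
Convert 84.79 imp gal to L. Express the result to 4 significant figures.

385.5 liters

1 imperial gallon = 4.54609 L.
84.79 × 4.54609 ≈ 385.5 L.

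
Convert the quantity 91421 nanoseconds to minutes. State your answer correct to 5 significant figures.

1.5237e-6 minutes

1 ns = 1.66667e-11 minutes.
So 91421 × 1.66667e-11 ≈ 1.5237e-6 min.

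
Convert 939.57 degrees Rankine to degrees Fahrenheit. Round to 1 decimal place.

479.9 °F

°R = °F + 459.67.
Applying the formula gives 479.9 °F.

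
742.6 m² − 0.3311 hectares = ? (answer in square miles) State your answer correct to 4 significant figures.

742.6 m² = 0.000286719 mi² and 0.3311 ha = 0.00127838 mi².
0.000286719 − 0.00127838 ≈ -0.0009917 mi².

-0.0009917 square miles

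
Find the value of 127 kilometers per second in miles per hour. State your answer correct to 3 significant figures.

1 km/s = 2236.94 miles per hour.
Thus 127 × 2236.94 ≈ 284000 mph.

284000 miles per hour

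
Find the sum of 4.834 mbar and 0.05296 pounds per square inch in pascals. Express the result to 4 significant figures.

848.5 Pa

4.834 mbar = 483.400 Pa and 0.05296 psi = 365.146 Pa.
483.400 + 365.146 ≈ 848.5 Pa.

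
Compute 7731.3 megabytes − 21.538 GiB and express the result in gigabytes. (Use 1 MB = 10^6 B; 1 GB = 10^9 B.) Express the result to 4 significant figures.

-15.39 gigabytes

7731.3 MB = 7.731300 GB and 21.538 GiB = 23.12625 GB.
7.731300 − 23.12625 ≈ -15.39 GB.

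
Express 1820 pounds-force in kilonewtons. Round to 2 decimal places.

1 lbf = 0.00444822 kN.
So 1820 × 0.00444822 ≈ 8.10 kN.

8.10 kN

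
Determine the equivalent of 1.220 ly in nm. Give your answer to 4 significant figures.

1.154e+25 nm

1 ly = 9.46073e+24 nm.
1.220 × 9.46073e+24 ≈ 1.154e+25 nm.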